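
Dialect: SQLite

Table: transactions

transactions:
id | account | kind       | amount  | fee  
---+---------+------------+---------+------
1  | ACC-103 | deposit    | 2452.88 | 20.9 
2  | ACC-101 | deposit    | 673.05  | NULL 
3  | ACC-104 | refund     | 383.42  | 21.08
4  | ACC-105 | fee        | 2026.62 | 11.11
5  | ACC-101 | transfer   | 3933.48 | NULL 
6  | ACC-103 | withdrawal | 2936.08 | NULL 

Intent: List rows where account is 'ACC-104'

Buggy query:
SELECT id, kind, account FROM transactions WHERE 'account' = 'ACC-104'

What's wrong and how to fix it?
Bug: Single quotes denote string literals in SQL; the column name is being compared as a constant string

Fix: Reference the column as account without single quotes

Corrected query:
SELECT id, kind, account FROM transactions WHERE account = 'ACC-104'

Result:
id | kind   | account
---+--------+--------
3  | refund | ACC-104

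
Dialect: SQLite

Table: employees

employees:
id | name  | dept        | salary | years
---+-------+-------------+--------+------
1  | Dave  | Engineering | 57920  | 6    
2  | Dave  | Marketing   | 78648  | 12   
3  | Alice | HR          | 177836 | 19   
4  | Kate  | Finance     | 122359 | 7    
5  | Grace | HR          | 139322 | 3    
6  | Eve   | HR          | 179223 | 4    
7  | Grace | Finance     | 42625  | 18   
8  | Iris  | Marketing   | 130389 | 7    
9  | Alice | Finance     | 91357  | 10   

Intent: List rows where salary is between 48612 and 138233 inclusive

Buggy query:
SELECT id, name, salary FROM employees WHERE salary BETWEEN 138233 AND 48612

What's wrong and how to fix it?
Bug: BETWEEN expects the lower bound first; with 138233 AND 48612 the range is empty

Fix: Swap the bounds so the smaller value comes first

Corrected query:
SELECT id, name, salary FROM employees WHERE salary BETWEEN 48612 AND 138233

Result:
id | name  | salary
---+-------+-------
1  | Dave  | 57920 
2  | Dave  | 78648 
4  | Kate  | 122359
8  | Iris  | 130389
9  | Alice | 91357 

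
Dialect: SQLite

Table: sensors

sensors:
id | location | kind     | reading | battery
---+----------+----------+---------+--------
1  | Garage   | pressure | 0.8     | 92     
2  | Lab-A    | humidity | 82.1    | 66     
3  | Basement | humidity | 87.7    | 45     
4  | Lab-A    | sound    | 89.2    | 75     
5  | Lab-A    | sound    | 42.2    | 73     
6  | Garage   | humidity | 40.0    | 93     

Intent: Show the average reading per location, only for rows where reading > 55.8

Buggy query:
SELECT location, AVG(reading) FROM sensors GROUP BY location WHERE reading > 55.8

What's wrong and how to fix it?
Bug: Row-level WHERE must come before GROUP BY in the clause order

Fix: Place WHERE between FROM and GROUP BY

Corrected query:
SELECT location, AVG(reading) FROM sensors WHERE reading > 55.8 GROUP BY location

Result:
location | AVG(reading)
---------+-------------
Basement | 87.7        
Lab-A    | 85.65       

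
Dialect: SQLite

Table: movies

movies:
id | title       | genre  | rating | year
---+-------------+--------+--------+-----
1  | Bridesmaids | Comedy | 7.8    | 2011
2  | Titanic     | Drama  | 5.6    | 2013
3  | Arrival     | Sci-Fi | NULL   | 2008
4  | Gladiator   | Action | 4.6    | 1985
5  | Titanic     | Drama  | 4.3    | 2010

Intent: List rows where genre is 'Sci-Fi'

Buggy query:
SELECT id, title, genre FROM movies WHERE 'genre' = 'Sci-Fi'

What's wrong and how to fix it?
Bug: 'genre' in single quotes is a string literal, not the column; the comparison is literal-vs-literal and never true

Fix: Remove the quotes around the column name (or use double quotes for an identifier)

Corrected query:
SELECT id, title, genre FROM movies WHERE genre = 'Sci-Fi'

Result:
id | title   | genre 
---+---------+-------
3  | Arrival | Sci-Fi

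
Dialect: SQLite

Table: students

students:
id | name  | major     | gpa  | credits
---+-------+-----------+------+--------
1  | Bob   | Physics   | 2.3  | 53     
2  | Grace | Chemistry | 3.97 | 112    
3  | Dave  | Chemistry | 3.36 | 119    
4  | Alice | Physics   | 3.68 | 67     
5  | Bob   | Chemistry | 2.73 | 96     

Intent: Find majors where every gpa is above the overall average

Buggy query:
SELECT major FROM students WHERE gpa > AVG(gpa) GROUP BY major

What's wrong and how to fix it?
Bug: AVG() is an aggregate; it can't sit directly in WHERE

Fix: Compute the overall average in a scalar subquery and compare each group's MIN against it in HAVING

Corrected query:
SELECT major FROM students GROUP BY major HAVING MIN(gpa) > (SELECT AVG(gpa) FROM students)

Result:
(no rows)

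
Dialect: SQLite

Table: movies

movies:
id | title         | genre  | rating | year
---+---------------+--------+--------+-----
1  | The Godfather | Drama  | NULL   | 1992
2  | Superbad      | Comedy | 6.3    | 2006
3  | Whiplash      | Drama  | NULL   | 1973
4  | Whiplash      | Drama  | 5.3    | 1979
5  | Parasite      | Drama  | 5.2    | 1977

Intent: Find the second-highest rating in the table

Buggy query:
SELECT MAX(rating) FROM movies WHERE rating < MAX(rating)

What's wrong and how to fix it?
Bug: The inner MAX is an aggregate inside WHERE, which is not allowed

Fix: Compute the overall MAX in a subquery, then take MAX of rows below it

Corrected query:
SELECT MAX(rating) FROM movies WHERE rating < (SELECT MAX(rating) FROM movies)

Result:
MAX(rating)
-----------
5.3        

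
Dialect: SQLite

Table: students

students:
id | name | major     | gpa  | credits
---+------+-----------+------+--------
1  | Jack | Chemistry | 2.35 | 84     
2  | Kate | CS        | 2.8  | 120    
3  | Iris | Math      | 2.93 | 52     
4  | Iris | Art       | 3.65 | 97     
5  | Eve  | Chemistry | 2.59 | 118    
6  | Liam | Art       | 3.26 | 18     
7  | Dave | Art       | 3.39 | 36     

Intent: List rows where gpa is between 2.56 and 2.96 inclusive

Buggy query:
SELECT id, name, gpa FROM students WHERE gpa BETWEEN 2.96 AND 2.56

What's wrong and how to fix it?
Bug: The bounds are reversed; BETWEEN a AND b requires a <= b to match anything

Fix: Swap the bounds so the smaller value comes first

Corrected query:
SELECT id, name, gpa FROM students WHERE gpa BETWEEN 2.56 AND 2.96

Result:
id | name | gpa 
---+------+-----
2  | Kate | 2.8 
3  | Iris | 2.93
5  | Eve  | 2.59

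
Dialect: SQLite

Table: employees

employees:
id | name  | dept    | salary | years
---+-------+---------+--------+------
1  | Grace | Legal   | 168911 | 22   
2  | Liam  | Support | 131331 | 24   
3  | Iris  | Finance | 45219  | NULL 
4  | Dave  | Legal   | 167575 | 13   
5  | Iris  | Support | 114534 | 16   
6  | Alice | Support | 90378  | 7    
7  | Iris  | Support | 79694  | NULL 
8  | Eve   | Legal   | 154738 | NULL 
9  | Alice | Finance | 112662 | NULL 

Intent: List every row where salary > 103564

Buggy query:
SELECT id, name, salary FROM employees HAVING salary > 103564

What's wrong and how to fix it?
Bug: This is a non-aggregate query (no GROUP BY, no aggregates), so in SQLite the HAVING clause is invalid here; a row-level condition belongs in WHERE

Fix: Replace HAVING with WHERE since the condition applies to individual rows

Corrected query:
SELECT id, name, salary FROM employees WHERE salary > 103564

Result:
id | name  | salary
---+-------+-------
1  | Grace | 168911
2  | Liam  | 131331
4  | Dave  | 167575
5  | Iris  | 114534
8  | Eve   | 154738
9  | Alice | 112662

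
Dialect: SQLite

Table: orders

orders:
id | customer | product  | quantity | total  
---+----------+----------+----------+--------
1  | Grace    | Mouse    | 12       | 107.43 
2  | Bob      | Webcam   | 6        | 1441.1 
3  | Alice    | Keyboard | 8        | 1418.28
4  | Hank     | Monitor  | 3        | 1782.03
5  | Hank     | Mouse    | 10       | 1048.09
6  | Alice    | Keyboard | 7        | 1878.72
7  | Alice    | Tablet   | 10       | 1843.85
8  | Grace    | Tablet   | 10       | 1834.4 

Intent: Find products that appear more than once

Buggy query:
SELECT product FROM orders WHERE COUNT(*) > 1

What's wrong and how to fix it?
Bug: WHERE can't reference COUNT(*); aggregates are computed after WHERE

Fix: GROUP BY product, then filter groups with HAVING COUNT(*) > 1

Corrected query:
SELECT product FROM orders GROUP BY product HAVING COUNT(*) > 1

Result:
product 
--------
Keyboard
Mouse   
Tablet  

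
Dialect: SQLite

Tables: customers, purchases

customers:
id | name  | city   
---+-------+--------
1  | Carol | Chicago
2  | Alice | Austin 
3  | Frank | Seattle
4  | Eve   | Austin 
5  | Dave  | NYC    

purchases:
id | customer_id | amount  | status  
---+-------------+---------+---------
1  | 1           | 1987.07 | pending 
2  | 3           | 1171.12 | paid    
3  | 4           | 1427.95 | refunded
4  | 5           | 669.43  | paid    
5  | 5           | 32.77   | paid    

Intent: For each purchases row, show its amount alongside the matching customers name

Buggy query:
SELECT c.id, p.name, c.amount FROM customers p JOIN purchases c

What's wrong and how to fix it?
Bug: JOIN with no ON clause produces a cartesian product; every purchases row pairs with every customers row

Fix: Add ON c.customer_id = p.id to the JOIN

Corrected query:
SELECT c.id, p.name, c.amount FROM customers p JOIN purchases c ON c.customer_id = p.id

Result:
id | name  | amount 
---+-------+--------
1  | Carol | 1987.07
2  | Frank | 1171.12
3  | Eve   | 1427.95
4  | Dave  | 669.43 
5  | Dave  | 32.77  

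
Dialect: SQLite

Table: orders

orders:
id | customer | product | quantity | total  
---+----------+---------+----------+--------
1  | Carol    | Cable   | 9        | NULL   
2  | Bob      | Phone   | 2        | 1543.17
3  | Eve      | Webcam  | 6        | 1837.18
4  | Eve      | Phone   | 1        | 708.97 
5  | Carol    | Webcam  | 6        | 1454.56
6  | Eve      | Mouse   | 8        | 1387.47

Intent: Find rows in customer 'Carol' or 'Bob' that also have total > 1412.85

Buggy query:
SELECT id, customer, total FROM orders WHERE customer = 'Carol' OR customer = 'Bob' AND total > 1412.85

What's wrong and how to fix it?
Bug: AND binds tighter than OR, so this parses as customer = 'Carol' OR (customer = 'Bob' AND total > 1412.85)

Fix: Group the OR with parentheses (or use IN), then AND the threshold

Corrected query:
SELECT id, customer, total FROM orders WHERE (customer = 'Carol' OR customer = 'Bob') AND total > 1412.85

Result:
id | customer | total  
---+----------+--------
2  | Bob      | 1543.17
5  | Carol    | 1454.56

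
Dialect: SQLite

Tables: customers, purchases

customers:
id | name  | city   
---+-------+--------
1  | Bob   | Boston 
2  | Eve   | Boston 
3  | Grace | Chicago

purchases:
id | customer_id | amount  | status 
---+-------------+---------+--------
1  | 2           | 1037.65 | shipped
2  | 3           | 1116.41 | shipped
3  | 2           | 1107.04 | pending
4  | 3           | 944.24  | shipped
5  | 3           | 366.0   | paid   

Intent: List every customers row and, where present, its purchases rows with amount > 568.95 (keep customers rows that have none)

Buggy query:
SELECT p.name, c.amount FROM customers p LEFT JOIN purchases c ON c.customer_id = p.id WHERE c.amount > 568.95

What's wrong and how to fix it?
Bug: Filtering c.amount in WHERE discards the NULL rows produced by LEFT JOIN, turning it into an inner join

Fix: Move the right-table condition into the ON clause so unmatched parents are kept

Corrected query:
SELECT p.name, c.amount FROM customers p LEFT JOIN purchases c ON c.customer_id = p.id AND c.amount > 568.95

Result:
name  | amount 
------+--------
Bob   | NULL   
Eve   | 1037.65
Eve   | 1107.04
Grace | 944.24 
Grace | 1116.41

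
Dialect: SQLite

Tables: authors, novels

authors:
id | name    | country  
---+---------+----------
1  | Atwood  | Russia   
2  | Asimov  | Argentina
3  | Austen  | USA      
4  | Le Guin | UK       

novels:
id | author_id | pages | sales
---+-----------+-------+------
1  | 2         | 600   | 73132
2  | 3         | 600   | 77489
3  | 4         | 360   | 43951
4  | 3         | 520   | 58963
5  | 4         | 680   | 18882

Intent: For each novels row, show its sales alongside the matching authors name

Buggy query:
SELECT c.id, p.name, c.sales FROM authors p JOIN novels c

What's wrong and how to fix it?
Bug: Missing join condition: each novels row is matched to all authors rows instead of just its own

Fix: Specify the join condition linking the foreign key to the parent id

Corrected query:
SELECT c.id, p.name, c.sales FROM authors p JOIN novels c ON c.author_id = p.id

Result:
id | name    | sales
---+---------+------
1  | Asimov  | 73132
2  | Austen  | 77489
3  | Le Guin | 43951
4  | Austen  | 58963
5  | Le Guin | 18882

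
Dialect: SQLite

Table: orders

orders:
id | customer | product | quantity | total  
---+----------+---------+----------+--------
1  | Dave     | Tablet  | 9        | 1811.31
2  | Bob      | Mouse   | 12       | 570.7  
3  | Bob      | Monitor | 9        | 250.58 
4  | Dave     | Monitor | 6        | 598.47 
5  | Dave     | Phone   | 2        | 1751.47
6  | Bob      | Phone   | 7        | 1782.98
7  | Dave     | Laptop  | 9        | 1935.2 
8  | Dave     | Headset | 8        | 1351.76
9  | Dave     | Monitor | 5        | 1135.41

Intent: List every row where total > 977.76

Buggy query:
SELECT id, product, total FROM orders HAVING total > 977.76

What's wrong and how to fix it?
Bug: This is a non-aggregate query (no GROUP BY, no aggregates), so in SQLite the HAVING clause is invalid here; a row-level condition belongs in WHERE

Fix: Use WHERE for row-level filtering

Corrected query:
SELECT id, product, total FROM orders WHERE total > 977.76

Result:
id | product | total  
---+---------+--------
1  | Tablet  | 1811.31
5  | Phone   | 1751.47
6  | Phone   | 1782.98
7  | Laptop  | 1935.2 
8  | Headset | 1351.76
9  | Monitor | 1135.41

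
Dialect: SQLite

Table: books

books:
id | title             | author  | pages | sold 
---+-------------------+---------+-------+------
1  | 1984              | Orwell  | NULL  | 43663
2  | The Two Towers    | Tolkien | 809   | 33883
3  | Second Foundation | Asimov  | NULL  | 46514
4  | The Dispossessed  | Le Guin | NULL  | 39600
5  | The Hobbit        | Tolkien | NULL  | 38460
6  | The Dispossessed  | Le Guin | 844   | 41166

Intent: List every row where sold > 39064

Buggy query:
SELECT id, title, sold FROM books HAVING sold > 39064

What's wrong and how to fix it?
Bug: This is a non-aggregate query (no GROUP BY, no aggregates), so in SQLite the HAVING clause is invalid here; a row-level condition belongs in WHERE

Fix: Replace HAVING with WHERE since the condition applies to individual rows

Corrected query:
SELECT id, title, sold FROM books WHERE sold > 39064

Result:
id | title             | sold 
---+-------------------+------
1  | 1984              | 43663
3  | Second Foundation | 46514
4  | The Dispossessed  | 39600
6  | The Dispossessed  | 41166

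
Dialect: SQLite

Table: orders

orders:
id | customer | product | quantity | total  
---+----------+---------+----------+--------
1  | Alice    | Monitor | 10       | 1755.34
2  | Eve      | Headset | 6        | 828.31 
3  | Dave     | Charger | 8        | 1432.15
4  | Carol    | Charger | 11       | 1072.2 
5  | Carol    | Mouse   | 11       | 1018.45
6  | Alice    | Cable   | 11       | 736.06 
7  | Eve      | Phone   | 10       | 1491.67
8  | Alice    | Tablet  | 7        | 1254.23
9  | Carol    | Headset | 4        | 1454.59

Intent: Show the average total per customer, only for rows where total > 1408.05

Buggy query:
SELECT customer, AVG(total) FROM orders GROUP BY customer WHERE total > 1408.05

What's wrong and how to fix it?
Bug: Row-level WHERE must come before GROUP BY in the clause order

Fix: Place WHERE between FROM and GROUP BY

Corrected query:
SELECT customer, AVG(total) FROM orders WHERE total > 1408.05 GROUP BY customer

Result:
customer | AVG(total)
---------+-----------
Alice    | 1755.34   
Carol    | 1454.59   
Dave     | 1432.15   
Eve      | 1491.67   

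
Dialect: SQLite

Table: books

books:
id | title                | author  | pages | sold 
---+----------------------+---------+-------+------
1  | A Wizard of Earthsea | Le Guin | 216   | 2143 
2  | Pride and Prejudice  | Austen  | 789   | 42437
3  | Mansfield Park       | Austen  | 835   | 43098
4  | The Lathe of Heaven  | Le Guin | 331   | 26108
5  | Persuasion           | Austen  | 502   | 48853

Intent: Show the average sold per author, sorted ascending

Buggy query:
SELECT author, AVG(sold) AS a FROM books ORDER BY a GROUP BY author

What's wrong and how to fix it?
Bug: ORDER BY appears before GROUP BY; SQL clause order requires GROUP BY first

Fix: Move ORDER BY to the end, after GROUP BY

Corrected query:
SELECT author, AVG(sold) AS a FROM books GROUP BY author ORDER BY a

Result:
author  | a      
--------+--------
Le Guin | 14125.5
Austen  | 44796  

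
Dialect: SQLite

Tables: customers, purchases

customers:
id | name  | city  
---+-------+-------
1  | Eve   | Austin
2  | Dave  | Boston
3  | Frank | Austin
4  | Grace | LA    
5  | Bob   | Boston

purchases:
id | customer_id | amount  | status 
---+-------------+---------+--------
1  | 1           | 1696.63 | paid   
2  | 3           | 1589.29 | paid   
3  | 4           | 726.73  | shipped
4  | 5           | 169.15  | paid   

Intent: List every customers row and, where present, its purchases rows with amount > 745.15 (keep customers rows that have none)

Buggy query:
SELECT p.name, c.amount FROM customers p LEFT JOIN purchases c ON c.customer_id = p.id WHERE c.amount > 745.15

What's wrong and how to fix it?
Bug: A WHERE condition on the right-hand table after LEFT JOIN drops unmatched parents

Fix: Move the right-table condition into the ON clause so unmatched parents are kept

Corrected query:
SELECT p.name, c.amount FROM customers p LEFT JOIN purchases c ON c.customer_id = p.id AND c.amount > 745.15

Result:
name  | amount 
------+--------
Eve   | 1696.63
Dave  | NULL   
Frank | 1589.29
Grace | NULL   
Bob   | NULL   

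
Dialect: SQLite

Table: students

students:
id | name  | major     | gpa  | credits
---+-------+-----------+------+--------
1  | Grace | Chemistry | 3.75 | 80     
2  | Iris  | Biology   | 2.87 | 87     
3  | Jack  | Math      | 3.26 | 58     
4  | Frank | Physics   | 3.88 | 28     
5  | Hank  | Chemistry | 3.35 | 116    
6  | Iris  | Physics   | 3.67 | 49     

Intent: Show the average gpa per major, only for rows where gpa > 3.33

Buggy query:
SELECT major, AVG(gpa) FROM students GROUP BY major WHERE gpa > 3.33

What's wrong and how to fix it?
Bug: WHERE cannot follow GROUP BY

Fix: Move the WHERE clause before GROUP BY

Corrected query:
SELECT major, AVG(gpa) FROM students WHERE gpa > 3.33 GROUP BY major

Result:
major     | AVG(gpa)
----------+---------
Chemistry | 3.55    
Physics   | 3.775   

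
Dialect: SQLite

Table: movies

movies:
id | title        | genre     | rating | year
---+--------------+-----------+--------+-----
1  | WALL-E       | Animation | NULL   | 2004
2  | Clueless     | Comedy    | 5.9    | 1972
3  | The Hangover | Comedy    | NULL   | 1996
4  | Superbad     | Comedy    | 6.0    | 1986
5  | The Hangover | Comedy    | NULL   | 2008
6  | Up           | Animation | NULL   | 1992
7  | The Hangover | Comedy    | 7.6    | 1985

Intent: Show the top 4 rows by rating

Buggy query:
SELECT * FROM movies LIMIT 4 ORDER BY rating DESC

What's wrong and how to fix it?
Bug: LIMIT must come after ORDER BY

Fix: Sort with ORDER BY, then apply LIMIT

Corrected query:
SELECT * FROM movies ORDER BY rating DESC LIMIT 4

Result:
id | title        | genre     | rating | year
---+--------------+-----------+--------+-----
7  | The Hangover | Comedy    | 7.6    | 1985
4  | Superbad     | Comedy    | 6      | 1986
2  | Clueless     | Comedy    | 5.9    | 1972
1  | WALL-E       | Animation | NULL   | 2004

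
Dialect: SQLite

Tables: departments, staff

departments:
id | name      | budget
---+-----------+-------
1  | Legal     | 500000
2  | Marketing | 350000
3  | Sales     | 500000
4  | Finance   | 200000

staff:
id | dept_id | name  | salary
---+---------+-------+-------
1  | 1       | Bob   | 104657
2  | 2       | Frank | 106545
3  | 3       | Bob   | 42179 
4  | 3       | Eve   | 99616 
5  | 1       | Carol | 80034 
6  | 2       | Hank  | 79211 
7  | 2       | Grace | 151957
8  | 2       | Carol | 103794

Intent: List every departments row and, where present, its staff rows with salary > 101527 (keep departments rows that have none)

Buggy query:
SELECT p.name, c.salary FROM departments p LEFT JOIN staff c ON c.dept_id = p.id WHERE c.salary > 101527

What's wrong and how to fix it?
Bug: A WHERE condition on the right-hand table after LEFT JOIN drops unmatched parents

Fix: Move the right-table condition into the ON clause so unmatched parents are kept

Corrected query:
SELECT p.name, c.salary FROM departments p LEFT JOIN staff c ON c.dept_id = p.id AND c.salary > 101527

Result:
name      | salary
----------+-------
Legal     | 104657
Marketing | 103794
Marketing | 106545
Marketing | 151957
Sales     | NULL  
Finance   | NULL  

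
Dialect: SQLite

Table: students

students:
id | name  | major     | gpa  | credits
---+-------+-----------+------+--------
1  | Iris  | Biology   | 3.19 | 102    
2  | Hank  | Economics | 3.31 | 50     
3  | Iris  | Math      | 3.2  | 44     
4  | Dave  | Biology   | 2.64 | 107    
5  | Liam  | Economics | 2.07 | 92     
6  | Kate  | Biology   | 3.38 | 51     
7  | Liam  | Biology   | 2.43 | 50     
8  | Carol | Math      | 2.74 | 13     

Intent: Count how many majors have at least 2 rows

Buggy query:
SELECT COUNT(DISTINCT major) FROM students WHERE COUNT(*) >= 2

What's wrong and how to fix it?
Bug: COUNT(*) cannot appear in WHERE; the per-group count doesn't exist yet

Fix: Group first with HAVING COUNT(*) >= 2, then COUNT the resulting groups

Corrected query:
SELECT COUNT(*) FROM (SELECT major FROM students GROUP BY major HAVING COUNT(*) >= 2)

Result:
COUNT(*)
--------
3       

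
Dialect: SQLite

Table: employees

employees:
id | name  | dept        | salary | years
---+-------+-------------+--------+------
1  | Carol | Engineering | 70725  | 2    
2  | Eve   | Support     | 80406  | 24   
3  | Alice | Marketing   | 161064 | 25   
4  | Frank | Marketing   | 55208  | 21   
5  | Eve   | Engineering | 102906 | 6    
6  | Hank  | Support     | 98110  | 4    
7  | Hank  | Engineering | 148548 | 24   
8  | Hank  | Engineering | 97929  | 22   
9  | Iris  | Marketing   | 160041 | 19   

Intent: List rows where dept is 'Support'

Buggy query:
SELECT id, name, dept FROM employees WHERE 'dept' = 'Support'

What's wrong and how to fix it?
Bug: 'dept' in single quotes is a string literal, not the column; the comparison is literal-vs-literal and never true

Fix: Remove the quotes around the column name (or use double quotes for an identifier)

Corrected query:
SELECT id, name, dept FROM employees WHERE dept = 'Support'

Result:
id | name | dept   
---+------+--------
2  | Eve  | Support
6  | Hank | Support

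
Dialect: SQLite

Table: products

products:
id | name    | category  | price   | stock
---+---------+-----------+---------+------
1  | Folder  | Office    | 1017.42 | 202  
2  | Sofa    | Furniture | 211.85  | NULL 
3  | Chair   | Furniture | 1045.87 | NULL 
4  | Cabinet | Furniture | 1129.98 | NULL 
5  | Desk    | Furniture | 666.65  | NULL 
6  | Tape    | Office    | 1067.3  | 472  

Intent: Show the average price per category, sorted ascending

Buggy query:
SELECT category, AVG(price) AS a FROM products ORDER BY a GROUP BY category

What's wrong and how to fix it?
Bug: GROUP BY must precede ORDER BY

Fix: Move ORDER BY to the end, after GROUP BY

Corrected query:
SELECT category, AVG(price) AS a FROM products GROUP BY category ORDER BY a

Result:
category  | a       
----------+---------
Furniture | 763.5875
Office    | 1042.36 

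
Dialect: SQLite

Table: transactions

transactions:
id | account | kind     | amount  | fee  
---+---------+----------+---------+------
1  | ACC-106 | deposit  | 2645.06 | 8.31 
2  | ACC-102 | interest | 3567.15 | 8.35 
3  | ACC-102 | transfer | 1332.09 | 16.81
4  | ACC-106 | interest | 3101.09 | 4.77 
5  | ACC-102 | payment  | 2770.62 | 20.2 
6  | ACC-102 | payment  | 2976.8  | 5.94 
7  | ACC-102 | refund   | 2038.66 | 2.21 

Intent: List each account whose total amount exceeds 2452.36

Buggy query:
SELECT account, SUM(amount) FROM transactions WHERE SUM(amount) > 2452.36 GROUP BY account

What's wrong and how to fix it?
Bug: SUM(amount) is an aggregate, but WHERE filters rows before aggregation

Fix: Use HAVING (which filters groups after aggregation) instead of WHERE

Corrected query:
SELECT account, SUM(amount) FROM transactions GROUP BY account HAVING SUM(amount) > 2452.36

Result:
account | SUM(amount)
--------+------------
ACC-102 | 12685.32   
ACC-106 | 5746.15    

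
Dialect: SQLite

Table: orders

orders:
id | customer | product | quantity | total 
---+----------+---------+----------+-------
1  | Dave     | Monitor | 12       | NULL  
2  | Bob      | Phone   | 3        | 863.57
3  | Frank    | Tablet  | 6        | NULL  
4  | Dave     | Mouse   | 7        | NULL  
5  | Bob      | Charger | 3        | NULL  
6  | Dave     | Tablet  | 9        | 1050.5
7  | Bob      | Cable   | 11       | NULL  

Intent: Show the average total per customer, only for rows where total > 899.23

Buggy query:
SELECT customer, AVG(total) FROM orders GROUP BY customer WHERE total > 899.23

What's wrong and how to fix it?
Bug: Row-level WHERE must come before GROUP BY in the clause order

Fix: Move the WHERE clause before GROUP BY

Corrected query:
SELECT customer, AVG(total) FROM orders WHERE total > 899.23 GROUP BY customer

Result:
customer | AVG(total)
---------+-----------
Dave     | 1050.5    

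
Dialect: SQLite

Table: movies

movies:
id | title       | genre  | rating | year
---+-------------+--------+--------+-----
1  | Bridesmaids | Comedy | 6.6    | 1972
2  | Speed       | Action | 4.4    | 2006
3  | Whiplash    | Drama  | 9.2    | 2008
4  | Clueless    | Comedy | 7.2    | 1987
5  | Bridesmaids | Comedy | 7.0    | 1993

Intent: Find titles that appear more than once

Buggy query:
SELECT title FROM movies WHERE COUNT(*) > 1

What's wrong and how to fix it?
Bug: WHERE can't reference COUNT(*); aggregates are computed after WHERE

Fix: Group first, then use HAVING for the count condition

Corrected query:
SELECT title FROM movies GROUP BY title HAVING COUNT(*) > 1

Result:
title      
-----------
Bridesmaids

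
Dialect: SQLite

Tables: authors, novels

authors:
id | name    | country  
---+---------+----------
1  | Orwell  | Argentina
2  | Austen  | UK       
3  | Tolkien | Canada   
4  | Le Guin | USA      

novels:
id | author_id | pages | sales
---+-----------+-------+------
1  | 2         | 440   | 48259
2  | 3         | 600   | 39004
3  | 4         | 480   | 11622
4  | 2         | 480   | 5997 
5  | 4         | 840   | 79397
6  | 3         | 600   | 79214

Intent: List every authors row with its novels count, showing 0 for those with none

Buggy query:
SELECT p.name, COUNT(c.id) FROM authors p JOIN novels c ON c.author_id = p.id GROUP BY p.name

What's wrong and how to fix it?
Bug: An inner join excludes parents with zero children

Fix: Use LEFT JOIN so parents without children still appear (COUNT(c.id) gives 0)

Corrected query:
SELECT p.name, COUNT(c.id) FROM authors p LEFT JOIN novels c ON c.author_id = p.id GROUP BY p.name

Result:
name    | COUNT(c.id)
--------+------------
Austen  | 2          
Le Guin | 2          
Orwell  | 0          
Tolkien | 2          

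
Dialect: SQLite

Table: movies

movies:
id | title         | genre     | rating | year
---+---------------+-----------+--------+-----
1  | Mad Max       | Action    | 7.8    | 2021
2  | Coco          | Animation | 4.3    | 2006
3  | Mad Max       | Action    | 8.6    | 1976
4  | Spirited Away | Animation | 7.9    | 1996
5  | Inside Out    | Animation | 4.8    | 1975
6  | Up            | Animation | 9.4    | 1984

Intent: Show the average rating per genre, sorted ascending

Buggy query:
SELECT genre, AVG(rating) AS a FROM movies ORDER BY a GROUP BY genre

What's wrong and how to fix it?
Bug: ORDER BY appears before GROUP BY; SQL clause order requires GROUP BY first

Fix: Reorder: SELECT … FROM … GROUP BY … ORDER BY …

Corrected query:
SELECT genre, AVG(rating) AS a FROM movies GROUP BY genre ORDER BY a

Result:
genre     | a  
----------+----
Animation | 6.6
Action    | 8.2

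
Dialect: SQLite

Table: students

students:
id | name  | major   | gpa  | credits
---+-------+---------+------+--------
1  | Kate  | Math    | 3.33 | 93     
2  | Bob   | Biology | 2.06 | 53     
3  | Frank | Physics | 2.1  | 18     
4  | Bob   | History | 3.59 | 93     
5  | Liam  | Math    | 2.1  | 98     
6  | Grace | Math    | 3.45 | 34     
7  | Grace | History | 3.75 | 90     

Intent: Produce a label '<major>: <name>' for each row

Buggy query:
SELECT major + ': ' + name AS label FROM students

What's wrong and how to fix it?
Bug: SQLite uses || for string concatenation; + coerces text to numbers (yielding 0)

Fix: Use the || operator for string concatenation

Corrected query:
SELECT major || ': ' || name AS label FROM students

Result:
label         
--------------
Math: Kate    
Biology: Bob  
Physics: Frank
History: Bob  
Math: Liam    
Math: Grace   
History: Grace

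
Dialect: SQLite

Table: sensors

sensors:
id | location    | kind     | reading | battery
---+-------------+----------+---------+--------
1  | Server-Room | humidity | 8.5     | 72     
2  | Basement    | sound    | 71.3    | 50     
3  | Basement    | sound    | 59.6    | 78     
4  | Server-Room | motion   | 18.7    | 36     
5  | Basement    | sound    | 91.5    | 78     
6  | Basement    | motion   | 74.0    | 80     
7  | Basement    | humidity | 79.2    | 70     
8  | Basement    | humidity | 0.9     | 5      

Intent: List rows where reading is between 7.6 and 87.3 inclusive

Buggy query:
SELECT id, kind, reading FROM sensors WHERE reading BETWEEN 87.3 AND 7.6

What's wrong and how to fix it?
Bug: The bounds are reversed; BETWEEN a AND b requires a <= b to match anything

Fix: Write BETWEEN 7.6 AND 87.3

Corrected query:
SELECT id, kind, reading FROM sensors WHERE reading BETWEEN 7.6 AND 87.3

Result:
id | kind     | reading
---+----------+--------
1  | humidity | 8.5    
2  | sound    | 71.3   
3  | sound    | 59.6   
4  | motion   | 18.7   
6  | motion   | 74     
7  | humidity | 79.2   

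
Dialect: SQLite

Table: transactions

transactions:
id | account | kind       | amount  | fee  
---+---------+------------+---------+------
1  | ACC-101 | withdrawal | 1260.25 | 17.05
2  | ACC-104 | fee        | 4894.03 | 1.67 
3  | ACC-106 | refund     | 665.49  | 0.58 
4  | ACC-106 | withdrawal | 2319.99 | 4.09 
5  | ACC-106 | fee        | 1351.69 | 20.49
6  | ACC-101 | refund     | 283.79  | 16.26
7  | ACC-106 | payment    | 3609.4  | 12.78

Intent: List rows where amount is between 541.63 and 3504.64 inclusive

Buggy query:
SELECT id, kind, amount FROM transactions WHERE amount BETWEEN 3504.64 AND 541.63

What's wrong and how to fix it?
Bug: BETWEEN expects the lower bound first; with 3504.64 AND 541.63 the range is empty

Fix: Swap the bounds so the smaller value comes first

Corrected query:
SELECT id, kind, amount FROM transactions WHERE amount BETWEEN 541.63 AND 3504.64

Result:
id | kind       | amount 
---+------------+--------
1  | withdrawal | 1260.25
3  | refund     | 665.49 
4  | withdrawal | 2319.99
5  | fee        | 1351.69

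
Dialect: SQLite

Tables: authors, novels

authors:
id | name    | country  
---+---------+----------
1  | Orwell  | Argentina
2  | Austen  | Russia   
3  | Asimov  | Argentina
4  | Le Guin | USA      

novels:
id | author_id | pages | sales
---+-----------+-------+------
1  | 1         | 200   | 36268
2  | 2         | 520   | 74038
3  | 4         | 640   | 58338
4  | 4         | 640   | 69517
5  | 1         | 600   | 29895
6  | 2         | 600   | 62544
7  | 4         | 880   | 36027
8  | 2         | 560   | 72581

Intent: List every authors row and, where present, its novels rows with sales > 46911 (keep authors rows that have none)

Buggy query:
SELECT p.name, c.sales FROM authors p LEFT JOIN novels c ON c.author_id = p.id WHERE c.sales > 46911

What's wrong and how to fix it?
Bug: A WHERE condition on the right-hand table after LEFT JOIN drops unmatched parents

Fix: Move the right-table condition into the ON clause so unmatched parents are kept

Corrected query:
SELECT p.name, c.sales FROM authors p LEFT JOIN novels c ON c.author_id = p.id AND c.sales > 46911

Result:
name    | sales
--------+------
Orwell  | NULL 
Austen  | 62544
Austen  | 72581
Austen  | 74038
Asimov  | NULL 
Le Guin | 58338
Le Guin | 69517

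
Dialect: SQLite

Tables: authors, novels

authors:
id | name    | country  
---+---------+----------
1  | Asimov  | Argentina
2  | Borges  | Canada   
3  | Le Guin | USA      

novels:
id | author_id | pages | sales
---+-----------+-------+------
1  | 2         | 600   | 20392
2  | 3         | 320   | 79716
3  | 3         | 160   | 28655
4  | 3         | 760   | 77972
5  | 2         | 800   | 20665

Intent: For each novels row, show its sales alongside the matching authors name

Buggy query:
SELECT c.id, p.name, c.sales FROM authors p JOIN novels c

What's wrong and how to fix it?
Bug: Missing join condition: each novels row is matched to all authors rows instead of just its own

Fix: Add ON c.author_id = p.id to the JOIN

Corrected query:
SELECT c.id, p.name, c.sales FROM authors p JOIN novels c ON c.author_id = p.id

Result:
id | name    | sales
---+---------+------
1  | Borges  | 20392
2  | Le Guin | 79716
3  | Le Guin | 28655
4  | Le Guin | 77972
5  | Borges  | 20665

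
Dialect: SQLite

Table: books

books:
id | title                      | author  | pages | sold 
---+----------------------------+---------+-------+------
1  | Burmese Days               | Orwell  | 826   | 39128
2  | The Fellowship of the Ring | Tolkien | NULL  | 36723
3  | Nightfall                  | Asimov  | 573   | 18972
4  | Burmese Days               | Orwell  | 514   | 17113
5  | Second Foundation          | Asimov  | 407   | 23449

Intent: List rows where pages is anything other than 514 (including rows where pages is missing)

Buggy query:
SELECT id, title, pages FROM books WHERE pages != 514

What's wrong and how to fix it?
Bug: 'pages != 514' is unknown when pages is NULL, so NULL rows are silently excluded

Fix: Add an explicit OR pages IS NULL to include the missing-value rows

Corrected query:
SELECT id, title, pages FROM books WHERE pages != 514 OR pages IS NULL

Result:
id | title                      | pages
---+----------------------------+------
1  | Burmese Days               | 826  
2  | The Fellowship of the Ring | NULL 
3  | Nightfall                  | 573  
5  | Second Foundation          | 407  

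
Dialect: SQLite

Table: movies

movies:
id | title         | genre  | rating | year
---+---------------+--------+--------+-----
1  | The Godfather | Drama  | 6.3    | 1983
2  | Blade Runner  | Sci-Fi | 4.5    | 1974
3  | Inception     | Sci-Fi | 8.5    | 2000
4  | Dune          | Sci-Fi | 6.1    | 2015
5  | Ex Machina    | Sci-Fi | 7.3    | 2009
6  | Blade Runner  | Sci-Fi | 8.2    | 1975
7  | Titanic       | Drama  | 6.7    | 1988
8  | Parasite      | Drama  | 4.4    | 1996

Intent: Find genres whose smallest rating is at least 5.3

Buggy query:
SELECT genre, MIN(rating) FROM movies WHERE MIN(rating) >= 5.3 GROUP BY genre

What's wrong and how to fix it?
Bug: MIN() in WHERE is a misuse of aggregate

Fix: Replace WHERE with HAVING after the GROUP BY

Corrected query:
SELECT genre, MIN(rating) FROM movies GROUP BY genre HAVING MIN(rating) >= 5.3

Result:
(no rows)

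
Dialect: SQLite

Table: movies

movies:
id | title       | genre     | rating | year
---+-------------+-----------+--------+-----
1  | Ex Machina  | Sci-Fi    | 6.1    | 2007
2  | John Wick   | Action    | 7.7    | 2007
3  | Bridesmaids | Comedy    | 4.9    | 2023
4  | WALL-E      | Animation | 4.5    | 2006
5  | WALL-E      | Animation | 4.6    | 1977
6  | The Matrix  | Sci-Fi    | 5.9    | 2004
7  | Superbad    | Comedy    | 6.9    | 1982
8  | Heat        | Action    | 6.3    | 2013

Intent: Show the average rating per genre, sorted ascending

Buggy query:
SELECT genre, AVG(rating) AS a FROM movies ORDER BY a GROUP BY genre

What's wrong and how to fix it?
Bug: ORDER BY appears before GROUP BY; SQL clause order requires GROUP BY first

Fix: Move ORDER BY to the end, after GROUP BY

Corrected query:
SELECT genre, AVG(rating) AS a FROM movies GROUP BY genre ORDER BY a

Result:
genre     | a   
----------+-----
Animation | 4.55
Comedy    | 5.9 
Sci-Fi    | 6   
Action    | 7   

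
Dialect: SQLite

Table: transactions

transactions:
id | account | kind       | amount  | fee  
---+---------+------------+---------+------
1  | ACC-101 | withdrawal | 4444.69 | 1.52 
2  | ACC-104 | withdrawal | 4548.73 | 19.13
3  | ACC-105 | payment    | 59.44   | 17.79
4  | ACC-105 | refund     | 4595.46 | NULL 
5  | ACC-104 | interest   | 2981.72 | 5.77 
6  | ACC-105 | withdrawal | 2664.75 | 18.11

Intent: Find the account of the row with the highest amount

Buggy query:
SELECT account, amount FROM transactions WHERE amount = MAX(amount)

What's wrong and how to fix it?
Bug: WHERE is evaluated per row; an aggregate over the whole table isn't defined there

Fix: Use a subquery: WHERE amount = (SELECT MAX(amount) FROM transactions)

Corrected query:
SELECT account, amount FROM transactions WHERE amount = (SELECT MAX(amount) FROM transactions)

Result:
account | amount 
--------+--------
ACC-105 | 4595.46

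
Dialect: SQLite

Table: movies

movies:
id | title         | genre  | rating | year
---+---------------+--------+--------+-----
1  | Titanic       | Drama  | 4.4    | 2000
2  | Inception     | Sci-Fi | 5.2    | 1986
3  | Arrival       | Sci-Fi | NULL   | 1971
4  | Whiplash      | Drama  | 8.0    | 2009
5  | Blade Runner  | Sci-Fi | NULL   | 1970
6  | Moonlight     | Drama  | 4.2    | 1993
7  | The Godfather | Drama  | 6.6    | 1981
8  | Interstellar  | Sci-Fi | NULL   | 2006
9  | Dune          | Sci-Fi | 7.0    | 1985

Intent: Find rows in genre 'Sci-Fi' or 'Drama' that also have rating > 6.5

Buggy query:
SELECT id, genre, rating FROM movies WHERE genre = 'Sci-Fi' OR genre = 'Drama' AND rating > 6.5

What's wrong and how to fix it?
Bug: Without parentheses, AND is evaluated before OR, so the rating filter only applies to the 'Drama' branch

Fix: Add parentheses around the OR so the AND applies to both alternatives

Corrected query:
SELECT id, genre, rating FROM movies WHERE (genre = 'Sci-Fi' OR genre = 'Drama') AND rating > 6.5

Result:
id | genre  | rating
---+--------+-------
4  | Drama  | 8     
7  | Drama  | 6.6   
9  | Sci-Fi | 7     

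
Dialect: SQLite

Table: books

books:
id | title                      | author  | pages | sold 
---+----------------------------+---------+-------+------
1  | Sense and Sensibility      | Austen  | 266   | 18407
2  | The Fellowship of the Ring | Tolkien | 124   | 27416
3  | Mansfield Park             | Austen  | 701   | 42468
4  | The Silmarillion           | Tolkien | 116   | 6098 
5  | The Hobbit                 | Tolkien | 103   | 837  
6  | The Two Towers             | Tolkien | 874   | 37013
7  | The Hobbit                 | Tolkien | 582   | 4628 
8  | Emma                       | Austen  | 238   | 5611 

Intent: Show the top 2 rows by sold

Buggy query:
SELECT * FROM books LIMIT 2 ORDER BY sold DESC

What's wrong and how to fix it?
Bug: LIMIT must come after ORDER BY

Fix: Swap the clauses: ORDER BY first, then LIMIT

Corrected query:
SELECT * FROM books ORDER BY sold DESC LIMIT 2

Result:
id | title          | author  | pages | sold 
---+----------------+---------+-------+------
3  | Mansfield Park | Austen  | 701   | 42468
6  | The Two Towers | Tolkien | 874   | 37013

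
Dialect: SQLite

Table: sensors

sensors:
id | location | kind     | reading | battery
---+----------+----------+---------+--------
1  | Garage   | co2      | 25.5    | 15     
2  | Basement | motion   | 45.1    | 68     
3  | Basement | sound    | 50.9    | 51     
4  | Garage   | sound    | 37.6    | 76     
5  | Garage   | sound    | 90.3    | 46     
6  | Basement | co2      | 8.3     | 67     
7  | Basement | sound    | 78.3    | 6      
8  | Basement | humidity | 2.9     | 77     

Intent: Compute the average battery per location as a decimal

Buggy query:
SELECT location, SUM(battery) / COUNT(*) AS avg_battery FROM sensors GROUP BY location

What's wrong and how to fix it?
Bug: SUM(battery) and COUNT(*) are both integers; the division truncates the fractional part

Fix: Cast one side to REAL so the division keeps the fractional part

Corrected query:
SELECT location, SUM(battery) * 1.0 / COUNT(*) AS avg_battery FROM sensors GROUP BY location

Result:
location | avg_battery
---------+------------
Basement | 53.8       
Garage   | 45.666667  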